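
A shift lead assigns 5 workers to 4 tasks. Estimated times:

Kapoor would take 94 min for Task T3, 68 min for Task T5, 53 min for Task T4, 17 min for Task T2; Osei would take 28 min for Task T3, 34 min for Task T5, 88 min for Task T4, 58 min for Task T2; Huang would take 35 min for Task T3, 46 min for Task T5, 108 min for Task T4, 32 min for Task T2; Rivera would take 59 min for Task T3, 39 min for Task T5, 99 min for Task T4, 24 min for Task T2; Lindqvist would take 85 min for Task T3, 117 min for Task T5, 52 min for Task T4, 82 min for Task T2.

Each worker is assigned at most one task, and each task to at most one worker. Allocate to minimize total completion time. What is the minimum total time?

Treat this as an assignment problem: match each worker to one task.
Optimal: Osei→Task T3 (28 min), Rivera→Task T5 (39 min), Lindqvist→Task T4 (52 min), Kapoor→Task T2 (17 min) — total 28+39+52+17 = 136 min.
Row-greedy (each worker in turn takes its cheapest remaining task) gives 190 min, worse by 54.
Next-best assignment: Huang→Task T3, Osei→Task T5, Lindqvist→Task T4, Kapoor→Task T2 = 138 min.

Min total: 136 min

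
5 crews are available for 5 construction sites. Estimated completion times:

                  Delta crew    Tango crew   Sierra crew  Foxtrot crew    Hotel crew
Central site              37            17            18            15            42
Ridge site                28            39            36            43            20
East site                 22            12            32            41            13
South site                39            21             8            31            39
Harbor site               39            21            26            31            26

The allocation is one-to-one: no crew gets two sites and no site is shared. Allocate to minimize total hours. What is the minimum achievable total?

This is a one-to-one assignment (minimum-cost bipartite matching).
Optimal: Delta crew→Ridge site (28 hours), Tango crew→Harbor site (21 hours), Sierra crew→South site (8 hours), Foxtrot crew→Central site (15 hours), Hotel crew→East site (13 hours) — total 28+21+8+15+13 = 85 hours.
Column-greedy (each site in turn goes to its cheapest remaining crew) gives 94 hours, worse by 9.

Minimum total: 85 hours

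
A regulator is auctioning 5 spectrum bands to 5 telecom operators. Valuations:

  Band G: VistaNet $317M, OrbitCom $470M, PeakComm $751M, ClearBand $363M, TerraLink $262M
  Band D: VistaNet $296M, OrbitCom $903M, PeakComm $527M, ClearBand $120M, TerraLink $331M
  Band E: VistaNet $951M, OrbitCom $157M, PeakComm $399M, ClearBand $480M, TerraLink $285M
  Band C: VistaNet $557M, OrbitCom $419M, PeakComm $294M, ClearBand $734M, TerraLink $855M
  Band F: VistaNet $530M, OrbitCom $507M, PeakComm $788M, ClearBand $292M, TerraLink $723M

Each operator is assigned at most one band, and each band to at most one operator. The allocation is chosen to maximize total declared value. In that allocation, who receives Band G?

This is a one-to-one assignment (maximum-weight bipartite matching).
Optimal: VistaNet→Band E ($951M), OrbitCom→Band D ($903M), PeakComm→Band G ($751M), ClearBand→Band C ($734M), TerraLink→Band F ($723M) — total 951+903+751+734+723 = $4062M.
Row-greedy (each operator in turn takes its best remaining band) gives $3638M, worse by 424.
Next-best assignment: VistaNet→Band E, OrbitCom→Band D, PeakComm→Band F, ClearBand→Band G, TerraLink→Band C = $3860M.
Swapping VistaNet↔ClearBand (VistaNet→Band C $557M, ClearBand→Band E $480M) loses 648.
Checked against all permutations: $4062M is optimal.
PeakComm's own top band is Band F ($788M), but forcing PeakComm→Band F and reassigning the rest optimally gives only $3860M — worse by 202.

PeakComm receives Band G.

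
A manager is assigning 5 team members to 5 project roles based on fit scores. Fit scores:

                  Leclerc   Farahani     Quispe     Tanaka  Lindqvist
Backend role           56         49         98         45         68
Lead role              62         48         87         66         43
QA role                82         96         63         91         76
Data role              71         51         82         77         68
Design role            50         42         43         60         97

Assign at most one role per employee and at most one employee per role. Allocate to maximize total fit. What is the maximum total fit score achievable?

Optimal: Leclerc→Lead role (62 pts), Farahani→QA role (96 pts), Quispe→Backend role (98 pts), Tanaka→Data role (77 pts), Lindqvist→Design role (97 pts) — total 62+96+98+77+97 = 430 pts.
Row-greedy (each employee in turn takes its best remaining role) gives 394 pts, worse by 36.
Next-best assignment: Leclerc→Data role, Farahani→QA role, Quispe→Backend role, Tanaka→Lead role, Lindqvist→Design role = 428 pts.
Swapping Leclerc↔Quispe (Leclerc→Backend role 56 pts, Quispe→Lead role 87 pts) loses 17.
Checked against all permutations: 430 pts is optimal.

Maximum total: 430 pts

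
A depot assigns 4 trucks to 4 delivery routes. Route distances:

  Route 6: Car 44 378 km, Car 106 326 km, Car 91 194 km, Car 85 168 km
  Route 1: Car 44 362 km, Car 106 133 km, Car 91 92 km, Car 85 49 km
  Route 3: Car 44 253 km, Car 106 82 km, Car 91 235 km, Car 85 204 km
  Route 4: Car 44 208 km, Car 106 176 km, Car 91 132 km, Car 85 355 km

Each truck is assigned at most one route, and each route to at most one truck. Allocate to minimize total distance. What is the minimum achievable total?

Min total: 533 km

Optimal: Car 44→Route 4 (208 km), Car 106→Route 3 (82 km), Car 91→Route 6 (194 km), Car 85→Route 1 (49 km) — total 208+82+194+49 = 533 km.
Row-greedy (each truck in turn takes its cheapest remaining route) gives 550 km, worse by 17.
Next-best assignment: Car 44→Route 4, Car 106→Route 3, Car 91→Route 1, Car 85→Route 6 = 550 km.
No other one-to-one assignment undercuts 533 km.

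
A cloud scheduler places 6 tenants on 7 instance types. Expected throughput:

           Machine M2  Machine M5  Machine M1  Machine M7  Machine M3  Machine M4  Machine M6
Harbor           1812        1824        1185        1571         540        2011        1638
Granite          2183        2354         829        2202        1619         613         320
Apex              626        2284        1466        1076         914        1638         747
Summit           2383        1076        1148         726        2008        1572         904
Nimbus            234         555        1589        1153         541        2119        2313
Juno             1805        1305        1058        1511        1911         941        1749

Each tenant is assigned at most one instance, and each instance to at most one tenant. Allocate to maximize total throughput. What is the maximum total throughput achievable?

Optimal: Harbor→Machine M4 (2011 ops/s), Granite→Machine M7 (2202 ops/s), Apex→Machine M5 (2284 ops/s), Summit→Machine M2 (2383 ops/s), Nimbus→Machine M6 (2313 ops/s), Juno→Machine M3 (1911 ops/s) — total 2011+2202+2284+2383+2313+1911 = 13104 ops/s.
Max-entry greedy (repeatedly take the single best remaining cell) gives 12438 ops/s, worse by 666.
No other one-to-one assignment exceeds 13104 ops/s.

Max total: 13104 ops/s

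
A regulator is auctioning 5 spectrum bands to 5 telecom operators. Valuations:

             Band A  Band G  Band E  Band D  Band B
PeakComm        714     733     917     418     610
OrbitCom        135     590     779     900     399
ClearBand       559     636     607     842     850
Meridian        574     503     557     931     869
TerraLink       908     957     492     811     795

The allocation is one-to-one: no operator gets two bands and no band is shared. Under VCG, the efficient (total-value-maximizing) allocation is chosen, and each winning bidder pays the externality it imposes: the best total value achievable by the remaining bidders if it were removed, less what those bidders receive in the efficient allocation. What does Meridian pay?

Efficient allocation: PeakComm→Band A ($714M), OrbitCom→Band E ($779M), ClearBand→Band B ($850M), Meridian→Band D ($931M), TerraLink→Band G ($957M); total welfare W = $4231M.
Meridian receives Band D at value $931M, so the others get W − 931 = $3300M.
Without Meridian: best allocation of the remaining 4 bidders over all 5 bands is PeakComm→Band E ($917M), OrbitCom→Band D ($900M), ClearBand→Band B ($850M), TerraLink→Band G ($957M), total $3624M.
VCG payment = (others' best without Meridian) − (others' welfare with Meridian) = 3624 − 3300 = $324M.

Meridian pays $324M.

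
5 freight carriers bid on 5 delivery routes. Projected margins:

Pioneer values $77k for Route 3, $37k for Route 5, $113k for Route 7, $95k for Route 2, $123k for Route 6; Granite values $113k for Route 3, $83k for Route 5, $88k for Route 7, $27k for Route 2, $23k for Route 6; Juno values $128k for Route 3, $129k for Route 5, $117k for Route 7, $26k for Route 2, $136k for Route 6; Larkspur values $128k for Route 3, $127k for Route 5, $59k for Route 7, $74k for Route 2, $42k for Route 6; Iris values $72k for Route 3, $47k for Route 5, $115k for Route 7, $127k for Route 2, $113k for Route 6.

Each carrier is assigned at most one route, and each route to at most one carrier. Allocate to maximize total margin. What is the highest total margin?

Maximum total: $616k

This is a one-to-one assignment (maximum-weight bipartite matching).
Optimal: Pioneer→Route 7 ($113k), Granite→Route 3 ($113k), Juno→Route 6 ($136k), Larkspur→Route 5 ($127k), Iris→Route 2 ($127k) — total 113+113+136+127+127 = $616k.
Row-greedy (each carrier in turn takes its best remaining route) gives $554k, worse by 62.
Next-best assignment: Pioneer→Route 6, Granite→Route 3, Juno→Route 7, Larkspur→Route 5, Iris→Route 2 = $607k.
Swapping Pioneer↔Iris (Pioneer→Route 2 $95k, Iris→Route 7 $115k) loses 30.
Every other assignment is strictly worse.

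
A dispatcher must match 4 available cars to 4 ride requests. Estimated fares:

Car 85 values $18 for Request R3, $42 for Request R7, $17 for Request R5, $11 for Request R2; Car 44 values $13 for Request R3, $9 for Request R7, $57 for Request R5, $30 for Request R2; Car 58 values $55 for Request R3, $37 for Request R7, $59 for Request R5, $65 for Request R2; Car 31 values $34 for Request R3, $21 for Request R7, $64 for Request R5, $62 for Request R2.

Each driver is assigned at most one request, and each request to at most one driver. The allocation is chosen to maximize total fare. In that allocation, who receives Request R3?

Optimal: Car 85→Request R7 ($42), Car 44→Request R5 ($57), Car 58→Request R3 ($55), Car 31→Request R2 ($62) — total 42+57+55+62 = $216.
Next-best assignment: Car 85→Request R7, Car 44→Request R5, Car 58→Request R2, Car 31→Request R3 = $198.
Car 58's own top request is Request R2 ($65), but forcing Car 58→Request R2 and reassigning the rest optimally gives only $198 — worse by 18.

Car 58 receives Request R3.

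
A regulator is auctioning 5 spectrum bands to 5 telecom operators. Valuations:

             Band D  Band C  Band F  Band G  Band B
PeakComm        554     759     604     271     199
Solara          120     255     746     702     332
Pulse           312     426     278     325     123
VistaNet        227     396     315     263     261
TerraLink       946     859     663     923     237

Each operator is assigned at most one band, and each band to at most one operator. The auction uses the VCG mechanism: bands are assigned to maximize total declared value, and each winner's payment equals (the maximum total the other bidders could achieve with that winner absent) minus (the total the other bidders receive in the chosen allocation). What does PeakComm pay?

PeakComm pays $135M.

Efficient allocation: PeakComm→Band C ($759M), Solara→Band F ($746M), Pulse→Band G ($325M), VistaNet→Band B ($261M), TerraLink→Band D ($946M); total welfare W = $3037M.
PeakComm receives Band C at value $759M, so the others get W − 759 = $2278M.
Without PeakComm: best allocation of the remaining 4 bidders over all 5 bands is Solara→Band F ($746M), Pulse→Band G ($325M), VistaNet→Band C ($396M), TerraLink→Band D ($946M), total $2413M.
VCG payment = (others' best without PeakComm) − (others' welfare with PeakComm) = 2413 − 2278 = $135M.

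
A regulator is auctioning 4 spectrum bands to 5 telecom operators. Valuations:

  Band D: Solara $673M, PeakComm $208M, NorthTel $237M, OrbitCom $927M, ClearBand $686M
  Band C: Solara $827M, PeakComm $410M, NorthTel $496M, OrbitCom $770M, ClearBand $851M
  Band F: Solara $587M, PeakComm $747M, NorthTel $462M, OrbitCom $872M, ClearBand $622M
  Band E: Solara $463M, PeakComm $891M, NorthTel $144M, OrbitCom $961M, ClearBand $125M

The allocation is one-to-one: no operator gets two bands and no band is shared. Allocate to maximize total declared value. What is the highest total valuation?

Optimal: Solara→Band D ($673M), ClearBand→Band C ($851M), OrbitCom→Band F ($872M), PeakComm→Band E ($891M) — total 673+851+872+891 = $3287M.
Max-entry greedy (repeatedly take the single best remaining cell) gives $3232M, worse by 55.
Next-best assignment: ClearBand→Band D, Solara→Band C, OrbitCom→Band F, PeakComm→Band E = $3276M.
Checked against all permutations: $3287M is optimal.

Maximum total: $3287M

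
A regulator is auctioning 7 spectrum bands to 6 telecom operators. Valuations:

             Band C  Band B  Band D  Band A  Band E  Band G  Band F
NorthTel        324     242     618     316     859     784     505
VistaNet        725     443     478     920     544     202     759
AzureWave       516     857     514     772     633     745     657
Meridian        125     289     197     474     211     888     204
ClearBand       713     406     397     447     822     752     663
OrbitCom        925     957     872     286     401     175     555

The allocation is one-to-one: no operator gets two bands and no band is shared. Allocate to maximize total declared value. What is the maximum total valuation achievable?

This is the linear assignment problem.
Optimal: NorthTel→Band E ($859M), VistaNet→Band A ($920M), AzureWave→Band B ($857M), Meridian→Band G ($888M), ClearBand→Band F ($663M), OrbitCom→Band C ($925M) — total 859+920+857+888+663+925 = $5112M.
Column-greedy (each band in turn goes to its best remaining operator) gives $5030M, worse by 82.
Checked against all permutations: $5112M is optimal.

Maximum total: $5112M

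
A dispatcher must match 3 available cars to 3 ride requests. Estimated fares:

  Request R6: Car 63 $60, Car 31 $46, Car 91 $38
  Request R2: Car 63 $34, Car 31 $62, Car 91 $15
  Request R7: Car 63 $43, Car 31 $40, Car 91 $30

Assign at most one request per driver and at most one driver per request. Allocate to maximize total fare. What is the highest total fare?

Optimal: Car 63→Request R6 ($60), Car 31→Request R2 ($62), Car 91→Request R7 ($30) — total 60+62+30 = $152.
Next-best assignment: Car 63→Request R7, Car 31→Request R2, Car 91→Request R6 = $143.
Swapping Car 91↔Car 31 (Car 91→Request R2 $15, Car 31→Request R7 $40) loses 37.

Maximum total: $152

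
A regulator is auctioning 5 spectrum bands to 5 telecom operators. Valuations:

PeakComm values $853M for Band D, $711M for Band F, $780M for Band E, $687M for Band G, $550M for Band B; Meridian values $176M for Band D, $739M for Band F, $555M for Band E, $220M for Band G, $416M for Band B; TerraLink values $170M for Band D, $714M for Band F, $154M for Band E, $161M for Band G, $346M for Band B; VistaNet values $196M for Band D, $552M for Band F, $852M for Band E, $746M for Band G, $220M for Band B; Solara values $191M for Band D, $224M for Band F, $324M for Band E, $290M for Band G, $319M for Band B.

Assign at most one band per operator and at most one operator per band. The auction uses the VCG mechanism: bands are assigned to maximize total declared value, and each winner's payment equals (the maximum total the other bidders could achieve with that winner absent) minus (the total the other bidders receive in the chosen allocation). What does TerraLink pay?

TerraLink pays $290M.

Efficient allocation: PeakComm→Band D ($853M), Meridian→Band E ($555M), TerraLink→Band F ($714M), VistaNet→Band G ($746M), Solara→Band B ($319M); total welfare W = $3187M.
TerraLink receives Band F at value $714M, so the others get W − 714 = $2473M.
Without TerraLink: best allocation of the remaining 4 bidders over all 5 bands is PeakComm→Band D ($853M), Meridian→Band F ($739M), VistaNet→Band E ($852M), Solara→Band B ($319M), total $2763M.
VCG payment = (others' best without TerraLink) − (others' welfare with TerraLink) = 2763 − 2473 = $290M.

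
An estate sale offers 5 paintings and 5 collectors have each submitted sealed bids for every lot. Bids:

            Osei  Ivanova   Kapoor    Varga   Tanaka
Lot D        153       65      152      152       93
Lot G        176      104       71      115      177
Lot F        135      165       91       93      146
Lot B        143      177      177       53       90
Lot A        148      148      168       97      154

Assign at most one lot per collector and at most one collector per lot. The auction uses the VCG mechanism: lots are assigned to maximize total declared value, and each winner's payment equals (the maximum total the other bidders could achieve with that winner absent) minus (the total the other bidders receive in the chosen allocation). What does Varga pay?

Efficient allocation: Osei→Lot G ($176), Ivanova→Lot F ($165), Kapoor→Lot B ($177), Varga→Lot D ($152), Tanaka→Lot A ($154); total welfare W = $824.
Varga receives Lot D at value $152, so the others get W − 152 = $672.
Without Varga: best allocation of the remaining 4 bidders over all 5 lots is Osei→Lot D ($153), Ivanova→Lot B ($177), Kapoor→Lot A ($168), Tanaka→Lot G ($177), total $675.
VCG payment = (others' best without Varga) − (others' welfare with Varga) = 675 − 672 = $3.

Varga pays $3.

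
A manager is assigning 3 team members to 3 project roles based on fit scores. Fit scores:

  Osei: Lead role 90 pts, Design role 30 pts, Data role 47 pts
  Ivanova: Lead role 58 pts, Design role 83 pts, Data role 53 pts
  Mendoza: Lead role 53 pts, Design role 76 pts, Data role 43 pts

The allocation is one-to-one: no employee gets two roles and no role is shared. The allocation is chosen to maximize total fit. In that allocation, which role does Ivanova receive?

Ivanova receives Data role.

Optimal: Osei→Lead role (90 pts), Ivanova→Data role (53 pts), Mendoza→Design role (76 pts) — total 90+53+76 = 219 pts.
Checked against all permutations: 219 pts is optimal.
Ivanova's own top role is Design role (83 pts), but forcing Ivanova→Design role and reassigning the rest optimally gives only 216 pts — worse by 3.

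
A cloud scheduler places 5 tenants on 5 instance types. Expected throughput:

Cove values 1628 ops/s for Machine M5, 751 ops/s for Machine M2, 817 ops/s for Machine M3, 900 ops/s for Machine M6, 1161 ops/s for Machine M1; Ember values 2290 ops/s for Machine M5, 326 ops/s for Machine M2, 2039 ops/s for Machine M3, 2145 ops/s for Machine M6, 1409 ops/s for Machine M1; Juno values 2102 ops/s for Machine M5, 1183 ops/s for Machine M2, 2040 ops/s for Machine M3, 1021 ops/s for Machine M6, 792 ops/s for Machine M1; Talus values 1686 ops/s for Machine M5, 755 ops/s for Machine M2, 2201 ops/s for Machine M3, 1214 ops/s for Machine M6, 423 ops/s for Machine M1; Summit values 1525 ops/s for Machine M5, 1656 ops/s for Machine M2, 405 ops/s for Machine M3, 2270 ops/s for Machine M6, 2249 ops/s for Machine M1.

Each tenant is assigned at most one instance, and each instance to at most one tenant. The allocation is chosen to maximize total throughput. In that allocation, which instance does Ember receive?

Ember receives Machine M6.

This is the linear assignment problem.
Optimal: Cove→Machine M2 (751 ops/s), Ember→Machine M6 (2145 ops/s), Juno→Machine M5 (2102 ops/s), Talus→Machine M3 (2201 ops/s), Summit→Machine M1 (2249 ops/s) — total 751+2145+2102+2201+2249 = 9448 ops/s.
Row-greedy (each tenant in turn takes its best remaining instance) gives 8817 ops/s, worse by 631.
Ember's own top instance is Machine M5 (2290 ops/s), but forcing Ember→Machine M5 and reassigning the rest optimally gives only 9105 ops/s — worse by 343.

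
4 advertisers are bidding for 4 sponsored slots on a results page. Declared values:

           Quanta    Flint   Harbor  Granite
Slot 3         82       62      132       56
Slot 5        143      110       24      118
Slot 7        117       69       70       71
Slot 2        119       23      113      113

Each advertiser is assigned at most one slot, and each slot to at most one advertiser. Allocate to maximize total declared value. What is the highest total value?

Maximum total: $472

Optimal: Quanta→Slot 7 ($117), Flint→Slot 5 ($110), Harbor→Slot 3 ($132), Granite→Slot 2 ($113) — total 117+110+132+113 = $472.
Column-greedy (each slot in turn goes to its best remaining advertiser) gives $369, worse by 103.
Next-best assignment: Quanta→Slot 5, Flint→Slot 7, Harbor→Slot 3, Granite→Slot 2 = $457.
No other one-to-one assignment exceeds $472.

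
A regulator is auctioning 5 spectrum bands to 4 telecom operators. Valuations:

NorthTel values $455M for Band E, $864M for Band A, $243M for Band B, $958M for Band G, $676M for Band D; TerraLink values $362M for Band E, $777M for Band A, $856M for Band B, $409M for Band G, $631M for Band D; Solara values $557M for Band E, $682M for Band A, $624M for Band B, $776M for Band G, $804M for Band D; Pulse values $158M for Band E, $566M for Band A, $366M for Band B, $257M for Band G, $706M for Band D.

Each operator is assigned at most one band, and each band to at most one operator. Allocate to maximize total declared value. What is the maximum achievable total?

This is a one-to-one assignment (maximum-weight bipartite matching).
Optimal: NorthTel→Band A ($864M), TerraLink→Band B ($856M), Solara→Band G ($776M), Pulse→Band D ($706M) — total 864+856+776+706 = $3202M.
Max-entry greedy (repeatedly take the single best remaining cell) gives $3184M, worse by 18.
Checked against all permutations: $3202M is optimal.

Max total: $3202M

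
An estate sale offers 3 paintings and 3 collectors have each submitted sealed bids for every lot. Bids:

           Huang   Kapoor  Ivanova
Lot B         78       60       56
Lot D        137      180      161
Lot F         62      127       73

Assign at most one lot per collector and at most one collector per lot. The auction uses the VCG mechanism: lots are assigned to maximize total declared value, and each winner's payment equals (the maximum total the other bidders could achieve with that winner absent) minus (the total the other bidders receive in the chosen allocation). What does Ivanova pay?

Ivanova pays $59.

Efficient allocation: Huang→Lot B ($78), Kapoor→Lot F ($127), Ivanova→Lot D ($161); total welfare W = $366.
Ivanova receives Lot D at value $161, so the others get W − 161 = $205.
Without Ivanova: best allocation of the remaining 2 bidders over all 3 lots is Huang→Lot D ($137), Kapoor→Lot F ($127), total $264.
VCG payment = (others' best without Ivanova) − (others' welfare with Ivanova) = 264 − 205 = $59.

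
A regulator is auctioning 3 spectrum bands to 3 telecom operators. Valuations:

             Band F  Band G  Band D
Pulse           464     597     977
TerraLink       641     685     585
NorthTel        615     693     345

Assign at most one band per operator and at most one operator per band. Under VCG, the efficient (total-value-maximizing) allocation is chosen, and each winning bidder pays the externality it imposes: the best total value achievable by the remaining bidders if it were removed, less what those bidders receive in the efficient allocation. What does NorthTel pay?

NorthTel pays $44M.

Efficient allocation: Pulse→Band D ($977M), TerraLink→Band F ($641M), NorthTel→Band G ($693M); total welfare W = $2311M.
NorthTel receives Band G at value $693M, so the others get W − 693 = $1618M.
Without NorthTel: best allocation of the remaining 2 bidders over all 3 bands is Pulse→Band D ($977M), TerraLink→Band G ($685M), total $1662M.
VCG payment = (others' best without NorthTel) − (others' welfare with NorthTel) = 1662 − 1618 = $44M.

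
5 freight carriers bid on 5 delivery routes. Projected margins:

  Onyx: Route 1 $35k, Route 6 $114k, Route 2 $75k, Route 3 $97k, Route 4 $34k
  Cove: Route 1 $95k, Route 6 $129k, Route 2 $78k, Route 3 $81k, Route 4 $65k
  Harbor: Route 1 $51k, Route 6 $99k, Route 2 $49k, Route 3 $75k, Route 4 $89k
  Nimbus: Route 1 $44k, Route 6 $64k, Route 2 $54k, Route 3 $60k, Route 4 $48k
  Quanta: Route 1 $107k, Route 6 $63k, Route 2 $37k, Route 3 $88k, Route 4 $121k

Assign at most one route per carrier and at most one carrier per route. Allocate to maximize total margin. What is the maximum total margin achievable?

Maximum total: $476k

Optimal: Onyx→Route 3 ($97k), Cove→Route 6 ($129k), Harbor→Route 4 ($89k), Nimbus→Route 2 ($54k), Quanta→Route 1 ($107k) — total 97+129+89+54+107 = $476k.
Max-entry greedy (repeatedly take the single best remaining cell) gives $452k, worse by 24.
Next-best assignment: Onyx→Route 3, Cove→Route 1, Harbor→Route 6, Nimbus→Route 2, Quanta→Route 4 = $466k.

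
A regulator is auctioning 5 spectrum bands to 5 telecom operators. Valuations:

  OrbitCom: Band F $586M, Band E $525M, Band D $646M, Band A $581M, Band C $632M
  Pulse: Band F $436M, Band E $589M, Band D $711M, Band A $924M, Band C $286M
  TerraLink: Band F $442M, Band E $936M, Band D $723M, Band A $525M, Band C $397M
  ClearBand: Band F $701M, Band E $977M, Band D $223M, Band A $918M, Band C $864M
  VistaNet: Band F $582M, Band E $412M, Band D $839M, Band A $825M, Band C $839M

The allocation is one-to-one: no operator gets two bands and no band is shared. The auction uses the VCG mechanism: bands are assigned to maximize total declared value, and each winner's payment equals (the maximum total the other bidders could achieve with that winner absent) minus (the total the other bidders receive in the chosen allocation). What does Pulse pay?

Pulse pays $114M.

Efficient allocation: OrbitCom→Band F ($586M), Pulse→Band A ($924M), TerraLink→Band E ($936M), ClearBand→Band C ($864M), VistaNet→Band D ($839M); total welfare W = $4149M.
Pulse receives Band A at value $924M, so the others get W − 924 = $3225M.
Without Pulse: best allocation of the remaining 4 bidders over all 5 bands is OrbitCom→Band D ($646M), TerraLink→Band E ($936M), ClearBand→Band A ($918M), VistaNet→Band C ($839M), total $3339M.
VCG payment = (others' best without Pulse) − (others' welfare with Pulse) = 3339 − 3225 = $114M.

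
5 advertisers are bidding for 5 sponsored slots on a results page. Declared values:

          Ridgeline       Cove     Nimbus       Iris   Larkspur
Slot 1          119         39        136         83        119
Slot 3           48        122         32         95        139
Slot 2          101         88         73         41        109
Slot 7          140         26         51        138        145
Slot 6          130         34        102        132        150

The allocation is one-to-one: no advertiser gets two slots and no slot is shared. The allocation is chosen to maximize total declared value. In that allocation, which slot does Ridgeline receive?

Ridgeline receives Slot 2.

This is the linear assignment problem.
Optimal: Ridgeline→Slot 2 ($101), Cove→Slot 3 ($122), Nimbus→Slot 1 ($136), Iris→Slot 7 ($138), Larkspur→Slot 6 ($150) — total 101+122+136+138+150 = $647.
Row-greedy (each advertiser in turn takes its best remaining slot) gives $639, worse by 8.
No other one-to-one assignment exceeds $647.
Ridgeline's own top slot is Slot 7 ($140), but forcing Ridgeline→Slot 7 and reassigning the rest optimally gives only $639 — worse by 8.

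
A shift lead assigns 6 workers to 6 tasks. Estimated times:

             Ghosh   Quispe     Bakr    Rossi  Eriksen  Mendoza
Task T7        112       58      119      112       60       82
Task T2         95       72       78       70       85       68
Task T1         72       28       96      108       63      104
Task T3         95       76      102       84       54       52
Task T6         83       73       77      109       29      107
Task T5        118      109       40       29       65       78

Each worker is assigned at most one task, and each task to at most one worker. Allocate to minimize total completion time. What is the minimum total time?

Optimal: Ghosh→Task T1 (72 min), Quispe→Task T7 (58 min), Bakr→Task T2 (78 min), Rossi→Task T5 (29 min), Eriksen→Task T6 (29 min), Mendoza→Task T3 (52 min) — total 72+58+78+29+29+52 = 318 min.
Swapping Quispe↔Ghosh (Quispe→Task T1 28 min, Ghosh→Task T7 112 min) adds 10.
Every other assignment is strictly worse.

Min total: 318 min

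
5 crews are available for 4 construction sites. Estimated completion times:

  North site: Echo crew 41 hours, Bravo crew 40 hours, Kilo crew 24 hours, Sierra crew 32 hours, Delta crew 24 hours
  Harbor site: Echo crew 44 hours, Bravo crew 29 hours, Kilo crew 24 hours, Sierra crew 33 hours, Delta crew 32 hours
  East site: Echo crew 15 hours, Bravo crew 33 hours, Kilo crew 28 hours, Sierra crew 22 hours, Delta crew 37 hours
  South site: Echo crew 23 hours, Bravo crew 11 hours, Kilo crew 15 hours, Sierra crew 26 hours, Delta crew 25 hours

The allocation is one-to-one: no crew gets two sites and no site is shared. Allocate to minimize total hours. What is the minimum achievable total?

Min total: 74 hours

Optimal: Delta crew→North site (24 hours), Kilo crew→Harbor site (24 hours), Echo crew→East site (15 hours), Bravo crew→South site (11 hours) — total 24+24+15+11 = 74 hours.
Min-entry greedy (repeatedly take the single cheapest remaining cell) gives 82 hours, worse by 8.
Next-best assignment: Delta crew→North site, Kilo crew→Harbor site, Sierra crew→East site, Bravo crew→South site = 81 hours.
Swapping Bravo crew↔Kilo crew (Bravo crew→Harbor site 29 hours, Kilo crew→South site 15 hours) adds 9.
Every other assignment is strictly worse.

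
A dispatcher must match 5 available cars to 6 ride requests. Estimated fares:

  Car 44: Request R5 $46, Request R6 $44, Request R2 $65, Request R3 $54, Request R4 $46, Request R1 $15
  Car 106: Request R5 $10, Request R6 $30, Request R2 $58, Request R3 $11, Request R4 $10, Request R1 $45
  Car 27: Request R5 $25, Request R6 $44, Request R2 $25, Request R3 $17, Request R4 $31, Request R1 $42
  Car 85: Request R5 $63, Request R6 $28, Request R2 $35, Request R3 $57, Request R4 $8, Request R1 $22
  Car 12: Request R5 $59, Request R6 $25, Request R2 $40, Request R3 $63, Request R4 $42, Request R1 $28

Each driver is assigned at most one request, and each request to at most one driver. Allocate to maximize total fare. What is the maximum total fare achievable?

Max total: $280

Optimal: Car 44→Request R2 ($65), Car 106→Request R1 ($45), Car 27→Request R6 ($44), Car 85→Request R5 ($63), Car 12→Request R3 ($63) — total 65+45+44+63+63 = $280.
Column-greedy (each request in turn goes to its best remaining driver) gives $259, worse by 21.
Next-best assignment: Car 44→Request R4, Car 106→Request R2, Car 27→Request R6, Car 85→Request R5, Car 12→Request R3 = $274.
Checked against all permutations: $280 is optimal.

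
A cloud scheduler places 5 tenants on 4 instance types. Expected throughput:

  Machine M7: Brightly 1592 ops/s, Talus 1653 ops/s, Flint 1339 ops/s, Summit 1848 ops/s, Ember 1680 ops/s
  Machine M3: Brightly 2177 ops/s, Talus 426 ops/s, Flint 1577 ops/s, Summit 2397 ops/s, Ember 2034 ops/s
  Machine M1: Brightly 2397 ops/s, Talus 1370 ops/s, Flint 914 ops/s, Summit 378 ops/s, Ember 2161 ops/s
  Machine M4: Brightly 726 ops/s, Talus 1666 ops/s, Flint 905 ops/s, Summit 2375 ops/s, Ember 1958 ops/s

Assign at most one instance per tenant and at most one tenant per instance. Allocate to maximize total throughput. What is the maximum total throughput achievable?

Optimal: Talus→Machine M7 (1653 ops/s), Ember→Machine M3 (2034 ops/s), Brightly→Machine M1 (2397 ops/s), Summit→Machine M4 (2375 ops/s) — total 1653+2034+2397+2375 = 8459 ops/s.
Row-greedy (each tenant in turn takes its best remaining instance) gives 7488 ops/s, worse by 971.
Swapping Talus↔Ember (Talus→Machine M3 426 ops/s, Ember→Machine M7 1680 ops/s) loses 1581.
Every other assignment is strictly worse.

Max total: 8459 ops/s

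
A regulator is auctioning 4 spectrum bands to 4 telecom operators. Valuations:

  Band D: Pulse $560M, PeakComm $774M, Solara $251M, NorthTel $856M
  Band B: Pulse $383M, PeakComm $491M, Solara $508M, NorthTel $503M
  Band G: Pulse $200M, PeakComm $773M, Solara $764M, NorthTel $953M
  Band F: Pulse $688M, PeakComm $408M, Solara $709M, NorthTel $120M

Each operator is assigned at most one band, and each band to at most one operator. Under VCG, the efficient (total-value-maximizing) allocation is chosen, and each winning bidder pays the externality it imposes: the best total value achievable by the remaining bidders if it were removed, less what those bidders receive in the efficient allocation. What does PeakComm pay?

PeakComm pays $159M.

Efficient allocation: Pulse→Band F ($688M), PeakComm→Band D ($774M), Solara→Band B ($508M), NorthTel→Band G ($953M); total welfare W = $2923M.
PeakComm receives Band D at value $774M, so the others get W − 774 = $2149M.
Without PeakComm: best allocation of the remaining 3 bidders over all 4 bands is Pulse→Band F ($688M), Solara→Band G ($764M), NorthTel→Band D ($856M), total $2308M.
VCG payment = (others' best without PeakComm) − (others' welfare with PeakComm) = 2308 − 2149 = $159M.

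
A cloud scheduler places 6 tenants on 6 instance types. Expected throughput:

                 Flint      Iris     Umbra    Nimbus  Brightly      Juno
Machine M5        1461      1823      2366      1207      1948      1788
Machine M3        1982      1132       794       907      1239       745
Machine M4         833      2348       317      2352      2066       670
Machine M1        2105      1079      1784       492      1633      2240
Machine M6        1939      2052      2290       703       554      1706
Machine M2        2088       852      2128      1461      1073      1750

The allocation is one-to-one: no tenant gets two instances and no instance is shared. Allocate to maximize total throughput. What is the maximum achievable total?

Optimal: Flint→Machine M3 (1982 ops/s), Iris→Machine M6 (2052 ops/s), Umbra→Machine M2 (2128 ops/s), Nimbus→Machine M4 (2352 ops/s), Brightly→Machine M5 (1948 ops/s), Juno→Machine M1 (2240 ops/s) — total 1982+2052+2128+2352+1948+2240 = 12702 ops/s.
Column-greedy (each instance in turn goes to its best remaining tenant) gives 12065 ops/s, worse by 637.
Every other assignment is strictly worse.

Max total: 12702 ops/s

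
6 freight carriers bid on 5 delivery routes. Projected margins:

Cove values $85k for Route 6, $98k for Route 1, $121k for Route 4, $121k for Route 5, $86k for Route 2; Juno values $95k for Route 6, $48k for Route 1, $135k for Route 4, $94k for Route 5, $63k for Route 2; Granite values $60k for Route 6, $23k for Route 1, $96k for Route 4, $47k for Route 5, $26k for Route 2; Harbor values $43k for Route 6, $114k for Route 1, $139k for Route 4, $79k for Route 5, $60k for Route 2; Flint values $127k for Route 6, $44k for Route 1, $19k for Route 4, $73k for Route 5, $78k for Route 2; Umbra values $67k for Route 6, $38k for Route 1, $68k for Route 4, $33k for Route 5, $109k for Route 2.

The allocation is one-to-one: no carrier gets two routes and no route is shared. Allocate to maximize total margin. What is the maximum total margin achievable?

This is a one-to-one assignment (maximum-weight bipartite matching).
Optimal: Flint→Route 6 ($127k), Harbor→Route 1 ($114k), Juno→Route 4 ($135k), Cove→Route 5 ($121k), Umbra→Route 2 ($109k) — total 127+114+135+121+109 = $606k.
Row-greedy (each carrier in turn takes its best remaining route) gives $455k, worse by 151.

Maximum total: $606k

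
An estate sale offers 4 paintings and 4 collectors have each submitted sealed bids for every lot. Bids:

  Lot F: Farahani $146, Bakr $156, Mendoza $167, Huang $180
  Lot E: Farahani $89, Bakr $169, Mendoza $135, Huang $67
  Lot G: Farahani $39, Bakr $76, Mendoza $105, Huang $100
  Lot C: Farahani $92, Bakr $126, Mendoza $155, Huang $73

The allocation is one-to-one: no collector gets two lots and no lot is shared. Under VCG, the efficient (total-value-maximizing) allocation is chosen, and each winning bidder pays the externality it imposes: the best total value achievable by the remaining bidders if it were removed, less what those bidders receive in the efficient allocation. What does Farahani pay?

Efficient allocation: Farahani→Lot F ($146), Bakr→Lot E ($169), Mendoza→Lot C ($155), Huang→Lot G ($100); total welfare W = $570.
Farahani receives Lot F at value $146, so the others get W − 146 = $424.
Without Farahani: best allocation of the remaining 3 bidders over all 4 lots is Bakr→Lot E ($169), Mendoza→Lot C ($155), Huang→Lot F ($180), total $504.
VCG payment = (others' best without Farahani) − (others' welfare with Farahani) = 504 − 424 = $80.

Farahani pays $80.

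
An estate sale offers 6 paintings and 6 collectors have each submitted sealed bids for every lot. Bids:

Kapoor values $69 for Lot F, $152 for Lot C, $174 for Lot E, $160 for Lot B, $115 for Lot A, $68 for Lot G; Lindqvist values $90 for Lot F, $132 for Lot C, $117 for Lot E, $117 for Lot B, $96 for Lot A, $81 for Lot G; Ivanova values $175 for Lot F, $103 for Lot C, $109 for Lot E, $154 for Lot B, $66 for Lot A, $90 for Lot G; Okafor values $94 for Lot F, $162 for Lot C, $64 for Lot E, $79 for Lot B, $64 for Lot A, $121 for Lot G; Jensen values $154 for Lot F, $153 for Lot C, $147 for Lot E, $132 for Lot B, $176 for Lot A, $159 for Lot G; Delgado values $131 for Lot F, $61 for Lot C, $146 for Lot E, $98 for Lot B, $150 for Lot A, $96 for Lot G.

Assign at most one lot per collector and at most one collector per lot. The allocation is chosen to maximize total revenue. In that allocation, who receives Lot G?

This is a one-to-one assignment (maximum-weight bipartite matching).
Optimal: Kapoor→Lot E ($174), Lindqvist→Lot B ($117), Ivanova→Lot F ($175), Okafor→Lot C ($162), Jensen→Lot G ($159), Delgado→Lot A ($150) — total 174+117+175+162+159+150 = $937.
Column-greedy (each lot in turn goes to its best remaining collector) gives $874, worse by 63.
Jensen's own top lot is Lot A ($176), but forcing Jensen→Lot A and reassigning the rest optimally gives only $910 — worse by 27.

Jensen receives Lot G.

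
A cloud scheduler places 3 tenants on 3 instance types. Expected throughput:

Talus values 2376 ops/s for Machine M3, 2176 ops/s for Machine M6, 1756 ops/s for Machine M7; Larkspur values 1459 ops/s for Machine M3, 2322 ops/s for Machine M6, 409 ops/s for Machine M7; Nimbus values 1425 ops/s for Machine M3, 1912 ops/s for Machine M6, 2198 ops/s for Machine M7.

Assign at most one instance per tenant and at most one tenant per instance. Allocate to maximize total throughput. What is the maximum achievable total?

This is the linear assignment problem.
Optimal: Talus→Machine M3 (2376 ops/s), Larkspur→Machine M6 (2322 ops/s), Nimbus→Machine M7 (2198 ops/s) — total 2376+2322+2198 = 6896 ops/s.

Max total: 6896 ops/s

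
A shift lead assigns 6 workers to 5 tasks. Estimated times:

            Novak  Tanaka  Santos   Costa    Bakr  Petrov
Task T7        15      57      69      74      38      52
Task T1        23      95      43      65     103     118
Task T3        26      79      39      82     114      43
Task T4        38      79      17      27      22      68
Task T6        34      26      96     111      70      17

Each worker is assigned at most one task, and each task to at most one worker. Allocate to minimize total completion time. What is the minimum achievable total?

Min total: 144 min

Optimal: Bakr→Task T7 (38 min), Novak→Task T1 (23 min), Santos→Task T3 (39 min), Costa→Task T4 (27 min), Petrov→Task T6 (17 min) — total 38+23+39+27+17 = 144 min.
Row-greedy (each worker in turn takes its cheapest remaining task) gives 237 min, worse by 93.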